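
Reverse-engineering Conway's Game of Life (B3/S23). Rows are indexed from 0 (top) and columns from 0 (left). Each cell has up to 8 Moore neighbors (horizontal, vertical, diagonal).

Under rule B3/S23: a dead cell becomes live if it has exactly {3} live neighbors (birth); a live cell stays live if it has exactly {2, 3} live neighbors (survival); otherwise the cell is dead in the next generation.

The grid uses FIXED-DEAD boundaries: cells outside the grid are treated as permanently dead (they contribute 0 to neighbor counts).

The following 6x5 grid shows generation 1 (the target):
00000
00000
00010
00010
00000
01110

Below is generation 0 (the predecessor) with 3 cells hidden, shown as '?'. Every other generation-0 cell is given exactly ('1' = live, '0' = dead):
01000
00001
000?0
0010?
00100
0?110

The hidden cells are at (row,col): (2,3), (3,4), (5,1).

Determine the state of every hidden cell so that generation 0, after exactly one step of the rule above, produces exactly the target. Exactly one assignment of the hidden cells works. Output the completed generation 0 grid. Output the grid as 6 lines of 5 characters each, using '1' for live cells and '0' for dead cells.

Answer: 01000
00001
00000
00101
00100
01110

Derivation:
Hidden generation-0 cells (in order): (2,3), (3,4), (5,1).
A hidden cell only influences target cells in its own 3x3 neighborhood. Try each of the 2^3 = 8 assignments, step the completed generation 0 forward once under B3/S23, and compare with the target:
  (2,3)=0 (3,4)=0 (5,1)=0 -> step gives (2,3)='0' but target has '1' -> reject
  (2,3)=0 (3,4)=0 (5,1)=1 -> step gives (2,3)='0' but target has '1' -> reject
  (2,3)=0 (3,4)=1 (5,1)=0 -> step gives (4,1)='1' but target has '0' -> reject
  (2,3)=0 (3,4)=1 (5,1)=1 -> step reproduces the target at every cell -> ACCEPT
  (2,3)=1 (3,4)=0 (5,1)=0 -> step gives (3,2)='1' but target has '0' -> reject
  (2,3)=1 (3,4)=0 (5,1)=1 -> step gives (3,2)='1' but target has '0' -> reject
  (2,3)=1 (3,4)=1 (5,1)=0 -> step gives (2,4)='1' but target has '0' -> reject
  (2,3)=1 (3,4)=1 (5,1)=1 -> step gives (2,4)='1' but target has '0' -> reject
Unique solution: (2,3)=dead, (3,4)=live, (5,1)=live.
Check: live-neighbor counts of every cell in the completed generation 0:
10111
11110
01132
02130
14452
12321
Applying B3/S23 to generation 0 with these counts gives:
00000
00000
00010
00010
00000
01110
which matches the target exactly.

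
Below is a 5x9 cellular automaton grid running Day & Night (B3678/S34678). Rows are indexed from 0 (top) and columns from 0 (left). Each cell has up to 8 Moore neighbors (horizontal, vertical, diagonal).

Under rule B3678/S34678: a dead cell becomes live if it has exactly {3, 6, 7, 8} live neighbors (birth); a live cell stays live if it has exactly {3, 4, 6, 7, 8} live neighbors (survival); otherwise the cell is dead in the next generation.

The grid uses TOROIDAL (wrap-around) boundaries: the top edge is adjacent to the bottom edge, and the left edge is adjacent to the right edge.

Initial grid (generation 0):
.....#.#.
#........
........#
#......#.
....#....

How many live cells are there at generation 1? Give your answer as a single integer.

Simulating step by step:
Generation 0 (given above): 7 live cells
Generation 1: 6 live cells
.........
........#
#.......#
........#
......#.#
Population at generation 1: 6

Answer: 6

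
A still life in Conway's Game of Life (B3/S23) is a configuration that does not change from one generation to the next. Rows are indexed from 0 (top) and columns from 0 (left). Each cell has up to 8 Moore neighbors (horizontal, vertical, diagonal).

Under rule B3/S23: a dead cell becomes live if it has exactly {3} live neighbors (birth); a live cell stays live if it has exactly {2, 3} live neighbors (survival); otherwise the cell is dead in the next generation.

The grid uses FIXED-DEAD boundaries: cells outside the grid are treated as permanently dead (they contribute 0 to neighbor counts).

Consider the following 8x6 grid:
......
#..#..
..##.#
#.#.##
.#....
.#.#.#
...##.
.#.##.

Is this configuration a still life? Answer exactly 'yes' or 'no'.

Compute generation 1 and compare to generation 0 (given above):
Generation 1:
......
..###.
..#..#
..#.##
##.#.#
...#..
.....#
..###.
Cell (1,0) differs: gen0=1 vs gen1=0 -> NOT a still life.

Answer: no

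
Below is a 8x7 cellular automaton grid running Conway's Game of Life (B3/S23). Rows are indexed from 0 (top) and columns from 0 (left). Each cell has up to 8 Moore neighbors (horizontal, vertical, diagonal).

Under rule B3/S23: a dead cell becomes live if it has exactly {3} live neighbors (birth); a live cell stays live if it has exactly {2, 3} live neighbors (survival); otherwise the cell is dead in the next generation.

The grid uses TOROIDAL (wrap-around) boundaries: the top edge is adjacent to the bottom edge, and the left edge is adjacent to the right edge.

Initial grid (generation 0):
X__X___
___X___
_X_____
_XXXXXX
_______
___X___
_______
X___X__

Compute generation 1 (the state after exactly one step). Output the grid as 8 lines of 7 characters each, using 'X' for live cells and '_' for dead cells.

Answer: ___XX__
__X____
XX___X_
XXXXXX_
_____X_
_______
_______
_______

Derivation:
Simulating step by step:
Generation 0 (given above): 13 live cells
Generation 1: 13 live cells
(generation 1 grid is the final answer)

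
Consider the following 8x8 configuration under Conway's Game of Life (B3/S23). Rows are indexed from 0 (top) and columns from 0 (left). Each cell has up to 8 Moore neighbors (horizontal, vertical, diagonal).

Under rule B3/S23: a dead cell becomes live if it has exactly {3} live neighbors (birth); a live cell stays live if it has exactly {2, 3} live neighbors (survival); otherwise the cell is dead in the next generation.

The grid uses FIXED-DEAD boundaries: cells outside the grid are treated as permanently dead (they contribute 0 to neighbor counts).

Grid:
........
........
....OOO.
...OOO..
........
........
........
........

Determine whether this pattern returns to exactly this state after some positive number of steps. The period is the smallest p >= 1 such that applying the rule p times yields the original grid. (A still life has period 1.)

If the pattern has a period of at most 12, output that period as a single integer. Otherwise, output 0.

Answer: 2

Derivation:
Simulating and comparing each generation to the original:
Gen 0 (original, given above): 6 live cells
Gen 1: 6 live cells, differs from original
Gen 2: 6 live cells, MATCHES original -> period = 2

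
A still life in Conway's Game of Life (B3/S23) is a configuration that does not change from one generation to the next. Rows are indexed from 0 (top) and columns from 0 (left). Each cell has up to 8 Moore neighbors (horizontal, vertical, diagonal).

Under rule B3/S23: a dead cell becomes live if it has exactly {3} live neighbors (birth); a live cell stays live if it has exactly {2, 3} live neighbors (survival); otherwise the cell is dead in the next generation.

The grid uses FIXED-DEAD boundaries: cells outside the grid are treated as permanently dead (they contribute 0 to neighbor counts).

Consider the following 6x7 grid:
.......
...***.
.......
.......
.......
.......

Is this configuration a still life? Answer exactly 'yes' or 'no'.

Answer: no

Derivation:
Compute generation 1 and compare to generation 0 (given above):
Generation 1:
....*..
....*..
....*..
.......
.......
.......
Cell (0,4) differs: gen0=0 vs gen1=1 -> NOT a still life.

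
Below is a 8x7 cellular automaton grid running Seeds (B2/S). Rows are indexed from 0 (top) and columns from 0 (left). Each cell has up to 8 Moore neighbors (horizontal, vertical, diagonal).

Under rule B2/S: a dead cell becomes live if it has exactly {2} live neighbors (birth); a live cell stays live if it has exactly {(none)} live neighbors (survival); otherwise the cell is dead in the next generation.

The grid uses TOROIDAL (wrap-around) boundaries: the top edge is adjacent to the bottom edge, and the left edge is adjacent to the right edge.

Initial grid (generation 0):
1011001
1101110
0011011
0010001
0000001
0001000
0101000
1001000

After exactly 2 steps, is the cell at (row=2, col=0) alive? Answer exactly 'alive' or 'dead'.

Answer: dead

Derivation:
Simulating step by step:
Generation 0 (given above): 21 live cells
Generation 1: 9 live cells
0000000
0000000
0000000
0100100
1011010
1000100
1000000
0000000
Generation 2: 7 live cells
0000000
0000000
0000000
1000011
0000000
0010010
0100001
0000000

Cell (2,0) at generation 2: 0 -> dead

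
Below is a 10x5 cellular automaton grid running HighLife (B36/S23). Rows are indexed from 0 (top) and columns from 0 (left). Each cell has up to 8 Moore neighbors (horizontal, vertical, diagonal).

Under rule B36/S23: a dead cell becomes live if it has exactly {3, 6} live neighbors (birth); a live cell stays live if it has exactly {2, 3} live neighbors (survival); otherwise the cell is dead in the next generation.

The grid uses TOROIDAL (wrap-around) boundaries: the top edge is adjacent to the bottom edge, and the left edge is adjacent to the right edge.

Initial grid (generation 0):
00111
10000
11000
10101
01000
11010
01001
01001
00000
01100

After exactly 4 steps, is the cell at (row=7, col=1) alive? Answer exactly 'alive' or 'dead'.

Simulating step by step:
Generation 0 (given above): 19 live cells
Generation 1: 21 live cells
10111
10110
00000
00101
00010
01001
11011
00000
11100
01100
Generation 2: 20 live cells
11000
10100
01101
00010
10111
01000
01111
00010
10100
00000
Generation 3: 23 live cells
11000
01111
11101
00000
11111
00110
11011
10000
00000
10000
Generation 4: 16 live cells
00010
00000
00001
11000
11001
11000
11010
11000
00000
11000

Cell (7,1) at generation 4: 1 -> alive

Answer: alive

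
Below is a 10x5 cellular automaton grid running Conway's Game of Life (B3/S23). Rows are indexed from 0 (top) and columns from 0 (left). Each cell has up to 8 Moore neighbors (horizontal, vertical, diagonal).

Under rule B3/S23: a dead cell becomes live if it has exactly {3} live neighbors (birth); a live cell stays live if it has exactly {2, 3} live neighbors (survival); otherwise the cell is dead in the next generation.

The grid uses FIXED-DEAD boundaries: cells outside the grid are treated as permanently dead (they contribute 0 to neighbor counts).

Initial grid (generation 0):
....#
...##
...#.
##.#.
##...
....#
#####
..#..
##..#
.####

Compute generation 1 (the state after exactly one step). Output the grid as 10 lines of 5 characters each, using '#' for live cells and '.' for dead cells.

Simulating step by step:
Generation 0 (given above): 23 live cells
Generation 1: 22 live cells
(generation 1 grid is the final answer)

Answer: ...##
...##
...#.
##...
###..
....#
.##.#
....#
#...#
#####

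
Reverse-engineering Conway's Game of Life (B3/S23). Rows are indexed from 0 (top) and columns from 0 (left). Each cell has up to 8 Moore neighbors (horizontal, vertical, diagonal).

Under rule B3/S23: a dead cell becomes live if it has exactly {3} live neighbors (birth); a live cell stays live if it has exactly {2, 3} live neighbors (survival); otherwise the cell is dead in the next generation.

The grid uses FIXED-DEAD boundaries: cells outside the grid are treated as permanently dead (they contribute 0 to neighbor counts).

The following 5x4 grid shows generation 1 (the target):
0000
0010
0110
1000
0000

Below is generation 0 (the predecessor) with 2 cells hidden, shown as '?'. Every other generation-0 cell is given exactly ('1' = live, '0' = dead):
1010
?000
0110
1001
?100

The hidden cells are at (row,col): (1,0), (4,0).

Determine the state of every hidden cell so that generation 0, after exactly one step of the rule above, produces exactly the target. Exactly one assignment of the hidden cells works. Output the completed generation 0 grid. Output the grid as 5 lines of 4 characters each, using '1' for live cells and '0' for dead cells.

Hidden generation-0 cells (in order): (1,0), (4,0).
A hidden cell only influences target cells in its own 3x3 neighborhood. Try each of the 2^2 = 4 assignments, step the completed generation 0 forward once under B3/S23, and compare with the target:
  (1,0)=0 (4,0)=0 -> step reproduces the target at every cell -> ACCEPT
  (1,0)=0 (4,0)=1 -> step gives (4,0)='1' but target has '0' -> reject
  (1,0)=1 (4,0)=0 -> step gives (0,1)='1' but target has '0' -> reject
  (1,0)=1 (4,0)=1 -> step gives (0,1)='1' but target has '0' -> reject
Unique solution: (1,0)=dead, (4,0)=dead.
Check: live-neighbor counts of every cell in the completed generation 0:
0201
2432
2222
2441
2121
Applying B3/S23 to generation 0 with these counts gives:
0000
0010
0110
1000
0000
which matches the target exactly.

Answer: 1010
0000
0110
1001
0100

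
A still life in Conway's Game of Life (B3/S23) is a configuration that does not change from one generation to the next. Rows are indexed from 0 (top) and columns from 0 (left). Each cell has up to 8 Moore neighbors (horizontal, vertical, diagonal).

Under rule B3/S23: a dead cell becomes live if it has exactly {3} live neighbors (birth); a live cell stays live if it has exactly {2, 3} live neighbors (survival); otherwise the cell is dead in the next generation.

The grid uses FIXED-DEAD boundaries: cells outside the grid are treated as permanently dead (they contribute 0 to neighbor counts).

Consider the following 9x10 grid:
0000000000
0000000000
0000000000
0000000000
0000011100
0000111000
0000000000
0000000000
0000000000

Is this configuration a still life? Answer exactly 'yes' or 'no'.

Compute generation 1 and compare to generation 0 (given above):
Generation 1:
0000000000
0000000000
0000000000
0000001000
0000100100
0000100100
0000010000
0000000000
0000000000
Cell (3,6) differs: gen0=0 vs gen1=1 -> NOT a still life.

Answer: no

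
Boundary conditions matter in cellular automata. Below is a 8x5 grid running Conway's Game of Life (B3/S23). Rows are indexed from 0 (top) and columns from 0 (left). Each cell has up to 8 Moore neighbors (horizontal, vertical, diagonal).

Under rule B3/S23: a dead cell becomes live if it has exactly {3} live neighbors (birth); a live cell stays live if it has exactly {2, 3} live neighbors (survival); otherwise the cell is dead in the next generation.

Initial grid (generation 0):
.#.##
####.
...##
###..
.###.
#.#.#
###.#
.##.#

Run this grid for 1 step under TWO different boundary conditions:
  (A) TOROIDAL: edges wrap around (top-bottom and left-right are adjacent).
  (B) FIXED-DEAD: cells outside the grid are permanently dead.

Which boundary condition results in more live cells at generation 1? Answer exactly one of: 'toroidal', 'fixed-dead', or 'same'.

Under TOROIDAL boundary, generation 1:
.....
.#...
.....
#....
.....
.....
.....
.....
Population = 2

Under FIXED-DEAD boundary, generation 1:
##.##
##...
....#
#...#
.....
#...#
#...#
#.#..
Population = 15

Comparison: toroidal=2, fixed-dead=15 -> fixed-dead

Answer: fixed-dead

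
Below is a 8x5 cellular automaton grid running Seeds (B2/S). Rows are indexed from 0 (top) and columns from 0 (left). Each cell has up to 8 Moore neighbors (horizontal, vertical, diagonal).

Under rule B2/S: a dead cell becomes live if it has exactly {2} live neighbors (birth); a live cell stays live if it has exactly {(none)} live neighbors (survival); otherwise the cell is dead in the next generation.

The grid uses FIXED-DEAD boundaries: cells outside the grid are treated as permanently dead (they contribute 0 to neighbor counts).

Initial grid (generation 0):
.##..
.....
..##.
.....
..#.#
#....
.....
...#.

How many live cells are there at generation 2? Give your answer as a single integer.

Answer: 5

Derivation:
Simulating step by step:
Generation 0 (given above): 8 live cells
Generation 1: 6 live cells
.....
.....
.....
.#..#
.#.#.
.#.#.
.....
.....
Generation 2: 5 live cells
.....
.....
.....
#..#.
.....
#...#
..#..
.....
Population at generation 2: 5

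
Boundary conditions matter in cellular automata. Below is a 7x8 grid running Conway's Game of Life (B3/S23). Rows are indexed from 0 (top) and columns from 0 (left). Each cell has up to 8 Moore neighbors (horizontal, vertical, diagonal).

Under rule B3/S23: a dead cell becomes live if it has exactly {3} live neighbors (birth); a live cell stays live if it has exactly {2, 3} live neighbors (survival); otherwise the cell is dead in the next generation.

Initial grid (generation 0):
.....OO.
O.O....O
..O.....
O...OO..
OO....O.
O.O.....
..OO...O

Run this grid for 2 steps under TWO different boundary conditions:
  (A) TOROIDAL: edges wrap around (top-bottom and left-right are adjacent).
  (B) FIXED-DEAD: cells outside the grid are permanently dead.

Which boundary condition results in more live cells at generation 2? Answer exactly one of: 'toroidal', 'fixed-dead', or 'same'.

Answer: toroidal

Derivation:
Under TOROIDAL boundary, generation 2:
...O.O..
...O..O.
.O......
.O..O...
O...O.O.
O..OO.O.
....O.O.
Population = 16

Under FIXED-DEAD boundary, generation 2:
........
........
........
....O...
O...O...
O..OO...
.O.O....
Population = 8

Comparison: toroidal=16, fixed-dead=8 -> toroidal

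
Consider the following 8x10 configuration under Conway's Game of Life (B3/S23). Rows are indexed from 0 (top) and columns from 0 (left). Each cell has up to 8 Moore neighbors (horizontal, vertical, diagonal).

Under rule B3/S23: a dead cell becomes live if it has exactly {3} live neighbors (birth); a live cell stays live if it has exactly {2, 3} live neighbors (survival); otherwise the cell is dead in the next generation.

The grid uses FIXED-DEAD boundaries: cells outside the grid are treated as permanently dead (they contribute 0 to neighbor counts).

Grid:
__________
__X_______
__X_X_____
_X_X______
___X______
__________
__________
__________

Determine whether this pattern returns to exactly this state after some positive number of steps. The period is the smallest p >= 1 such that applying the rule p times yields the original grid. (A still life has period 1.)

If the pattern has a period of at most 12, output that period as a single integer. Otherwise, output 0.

Answer: 2

Derivation:
Simulating and comparing each generation to the original:
Gen 0 (original, given above): 6 live cells
Gen 1: 6 live cells, differs from original
Gen 2: 6 live cells, MATCHES original -> period = 2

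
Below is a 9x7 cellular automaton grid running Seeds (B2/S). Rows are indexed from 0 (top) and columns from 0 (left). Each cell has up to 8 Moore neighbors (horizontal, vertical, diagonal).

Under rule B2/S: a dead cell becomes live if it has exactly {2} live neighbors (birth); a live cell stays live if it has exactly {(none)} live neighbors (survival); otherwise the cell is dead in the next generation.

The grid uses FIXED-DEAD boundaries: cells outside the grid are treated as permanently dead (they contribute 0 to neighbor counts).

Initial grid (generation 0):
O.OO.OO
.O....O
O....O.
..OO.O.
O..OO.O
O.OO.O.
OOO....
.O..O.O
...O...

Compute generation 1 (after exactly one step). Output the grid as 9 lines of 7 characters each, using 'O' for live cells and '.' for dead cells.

Answer: ....O..
...O...
...O...
O......
.......
......O
......O
.....O.
..O.OO.

Derivation:
Simulating step by step:
Generation 0 (given above): 27 live cells
Generation 1: 10 live cells
(generation 1 grid is the final answer)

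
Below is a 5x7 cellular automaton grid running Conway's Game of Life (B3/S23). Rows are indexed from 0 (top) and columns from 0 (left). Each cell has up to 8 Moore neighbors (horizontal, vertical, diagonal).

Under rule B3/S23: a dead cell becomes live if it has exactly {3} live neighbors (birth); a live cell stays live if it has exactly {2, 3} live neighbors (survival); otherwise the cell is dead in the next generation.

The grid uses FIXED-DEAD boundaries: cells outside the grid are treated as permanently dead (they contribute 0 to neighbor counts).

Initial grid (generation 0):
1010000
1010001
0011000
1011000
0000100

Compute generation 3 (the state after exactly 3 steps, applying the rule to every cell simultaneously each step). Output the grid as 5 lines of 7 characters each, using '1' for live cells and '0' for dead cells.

Simulating step by step:
Generation 0 (given above): 11 live cells
Generation 1: 5 live cells
0000000
0010000
0000000
0110100
0001000
Generation 2: 7 live cells
0000000
0000000
0111000
0011000
0011000
Generation 3: 6 live cells
(generation 3 grid is the final answer)

Answer: 0000000
0010000
0101000
0000100
0011000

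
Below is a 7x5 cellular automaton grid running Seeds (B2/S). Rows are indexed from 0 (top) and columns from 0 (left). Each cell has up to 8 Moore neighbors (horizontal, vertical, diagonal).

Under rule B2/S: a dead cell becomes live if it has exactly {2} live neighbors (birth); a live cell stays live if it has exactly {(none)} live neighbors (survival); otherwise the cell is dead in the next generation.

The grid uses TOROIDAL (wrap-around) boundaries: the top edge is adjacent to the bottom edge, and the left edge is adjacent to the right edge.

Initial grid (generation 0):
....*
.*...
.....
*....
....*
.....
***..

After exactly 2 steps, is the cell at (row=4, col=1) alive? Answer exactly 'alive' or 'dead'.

Simulating step by step:
Generation 0 (given above): 7 live cells
Generation 1: 11 live cells
...*.
*....
**...
....*
*....
..***
...**
Generation 2: 7 live cells
*.*..
..*..
.....
.....
.**..
.*...
*....

Cell (4,1) at generation 2: 1 -> alive

Answer: alive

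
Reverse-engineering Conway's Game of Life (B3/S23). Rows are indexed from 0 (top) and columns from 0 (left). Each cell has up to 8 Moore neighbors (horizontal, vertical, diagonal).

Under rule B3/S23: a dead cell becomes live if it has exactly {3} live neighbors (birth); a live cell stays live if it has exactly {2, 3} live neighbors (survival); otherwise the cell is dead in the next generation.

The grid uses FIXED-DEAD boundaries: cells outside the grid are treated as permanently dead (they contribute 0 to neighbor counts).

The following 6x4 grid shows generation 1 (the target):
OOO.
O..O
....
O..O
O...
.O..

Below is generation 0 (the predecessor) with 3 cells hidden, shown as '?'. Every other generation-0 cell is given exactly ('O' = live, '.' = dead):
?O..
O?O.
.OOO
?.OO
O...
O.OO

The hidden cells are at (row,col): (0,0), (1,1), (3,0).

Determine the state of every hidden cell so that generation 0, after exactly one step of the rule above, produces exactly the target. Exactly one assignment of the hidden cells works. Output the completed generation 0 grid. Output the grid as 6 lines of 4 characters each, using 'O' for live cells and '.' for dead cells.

Answer: .O..
OOO.
.OOO
O.OO
O...
O.OO

Derivation:
Hidden generation-0 cells (in order): (0,0), (1,1), (3,0).
A hidden cell only influences target cells in its own 3x3 neighborhood. Try each of the 2^3 = 8 assignments, step the completed generation 0 forward once under B3/S23, and compare with the target:
  (0,0)=. (1,1)=. (3,0)=. -> step gives (0,0)='.' but target has 'O' -> reject
  (0,0)=. (1,1)=. (3,0)=O -> step gives (0,0)='.' but target has 'O' -> reject
  (0,0)=. (1,1)=O (3,0)=. -> step gives (2,0)='O' but target has '.' -> reject
  (0,0)=. (1,1)=O (3,0)=O -> step reproduces the target at every cell -> ACCEPT
  (0,0)=O (1,1)=. (3,0)=. -> step gives (0,2)='.' but target has 'O' -> reject
  (0,0)=O (1,1)=. (3,0)=O -> step gives (0,2)='.' but target has 'O' -> reject
  (0,0)=O (1,1)=O (3,0)=. -> step gives (0,1)='.' but target has 'O' -> reject
  (0,0)=O (1,1)=O (3,0)=O -> step gives (0,1)='.' but target has 'O' -> reject
Unique solution: (0,0)=dead, (1,1)=live, (3,0)=live.
Check: live-neighbor counts of every cell in the completed generation 0:
3331
3553
4664
2543
2544
1311
Applying B3/S23 to generation 0 with these counts gives:
OOO.
O..O
....
O..O
O...
.O..
which matches the target exactly.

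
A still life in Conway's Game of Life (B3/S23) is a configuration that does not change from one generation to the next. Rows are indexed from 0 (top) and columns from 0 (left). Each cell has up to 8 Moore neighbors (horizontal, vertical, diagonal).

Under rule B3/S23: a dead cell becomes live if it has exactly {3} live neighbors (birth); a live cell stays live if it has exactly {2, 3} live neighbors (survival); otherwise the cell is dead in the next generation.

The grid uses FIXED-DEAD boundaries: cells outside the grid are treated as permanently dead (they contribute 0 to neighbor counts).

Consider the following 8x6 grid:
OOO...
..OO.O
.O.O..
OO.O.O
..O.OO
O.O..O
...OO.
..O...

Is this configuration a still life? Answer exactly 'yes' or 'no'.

Answer: no

Derivation:
Compute generation 1 and compare to generation 0 (given above):
Generation 1:
.OOO..
O..OO.
OO.O..
OO.O.O
O.O..O
.OO..O
.OOOO.
...O..
Cell (0,0) differs: gen0=1 vs gen1=0 -> NOT a still life.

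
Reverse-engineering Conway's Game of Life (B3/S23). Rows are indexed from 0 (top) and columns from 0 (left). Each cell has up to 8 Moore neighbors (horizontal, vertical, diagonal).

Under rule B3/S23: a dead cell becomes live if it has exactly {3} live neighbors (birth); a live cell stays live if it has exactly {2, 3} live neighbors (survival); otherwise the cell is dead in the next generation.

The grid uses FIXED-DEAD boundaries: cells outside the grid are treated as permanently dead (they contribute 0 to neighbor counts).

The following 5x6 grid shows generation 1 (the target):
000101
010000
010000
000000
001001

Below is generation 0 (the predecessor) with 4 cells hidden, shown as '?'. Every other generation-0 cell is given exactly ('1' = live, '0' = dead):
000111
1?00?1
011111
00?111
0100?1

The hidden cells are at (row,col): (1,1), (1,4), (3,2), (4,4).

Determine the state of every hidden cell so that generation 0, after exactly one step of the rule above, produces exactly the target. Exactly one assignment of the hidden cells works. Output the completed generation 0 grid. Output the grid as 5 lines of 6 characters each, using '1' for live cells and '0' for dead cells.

Hidden generation-0 cells (in order): (1,1), (1,4), (3,2), (4,4).
A hidden cell only influences target cells in its own 3x3 neighborhood. Try each of the 2^4 = 16 assignments, step the completed generation 0 forward once under B3/S23, and compare with the target:
  (1,1)=0 (1,4)=0 (3,2)=0 (4,4)=0 -> step gives (0,3)='0' but target has '1' -> reject
  (1,1)=0 (1,4)=0 (3,2)=0 (4,4)=1 -> step gives (0,3)='0' but target has '1' -> reject
  (1,1)=0 (1,4)=0 (3,2)=1 (4,4)=0 -> step gives (0,3)='0' but target has '1' -> reject
  (1,1)=0 (1,4)=0 (3,2)=1 (4,4)=1 -> step gives (0,3)='0' but target has '1' -> reject
  (1,1)=0 (1,4)=1 (3,2)=0 (4,4)=0 -> step gives (2,2)='1' but target has '0' -> reject
  (1,1)=0 (1,4)=1 (3,2)=0 (4,4)=1 -> step gives (2,2)='1' but target has '0' -> reject
  (1,1)=0 (1,4)=1 (3,2)=1 (4,4)=0 -> step gives (4,3)='1' but target has '0' -> reject
  (1,1)=0 (1,4)=1 (3,2)=1 (4,4)=1 -> step reproduces the target at every cell -> ACCEPT
  (1,1)=1 (1,4)=0 (3,2)=0 (4,4)=0 -> step gives (0,3)='0' but target has '1' -> reject
  (1,1)=1 (1,4)=0 (3,2)=0 (4,4)=1 -> step gives (0,3)='0' but target has '1' -> reject
  (1,1)=1 (1,4)=0 (3,2)=1 (4,4)=0 -> step gives (0,3)='0' but target has '1' -> reject
  (1,1)=1 (1,4)=0 (3,2)=1 (4,4)=1 -> step gives (0,3)='0' but target has '1' -> reject
  (1,1)=1 (1,4)=1 (3,2)=0 (4,4)=0 -> step gives (1,0)='1' but target has '0' -> reject
  (1,1)=1 (1,4)=1 (3,2)=0 (4,4)=1 -> step gives (1,0)='1' but target has '0' -> reject
  (1,1)=1 (1,4)=1 (3,2)=1 (4,4)=0 -> step gives (1,0)='1' but target has '0' -> reject
  (1,1)=1 (1,4)=1 (3,2)=1 (4,4)=1 -> step gives (1,0)='1' but target has '0' -> reject
Unique solution: (1,1)=dead, (1,4)=live, (3,2)=live, (4,4)=live.
Check: live-neighbor counts of every cell in the completed generation 0:
111243
134675
234675
245675
113443
Applying B3/S23 to generation 0 with these counts gives:
000101
010000
010000
000000
001001
which matches the target exactly.

Answer: 000111
100011
011111
001111
010011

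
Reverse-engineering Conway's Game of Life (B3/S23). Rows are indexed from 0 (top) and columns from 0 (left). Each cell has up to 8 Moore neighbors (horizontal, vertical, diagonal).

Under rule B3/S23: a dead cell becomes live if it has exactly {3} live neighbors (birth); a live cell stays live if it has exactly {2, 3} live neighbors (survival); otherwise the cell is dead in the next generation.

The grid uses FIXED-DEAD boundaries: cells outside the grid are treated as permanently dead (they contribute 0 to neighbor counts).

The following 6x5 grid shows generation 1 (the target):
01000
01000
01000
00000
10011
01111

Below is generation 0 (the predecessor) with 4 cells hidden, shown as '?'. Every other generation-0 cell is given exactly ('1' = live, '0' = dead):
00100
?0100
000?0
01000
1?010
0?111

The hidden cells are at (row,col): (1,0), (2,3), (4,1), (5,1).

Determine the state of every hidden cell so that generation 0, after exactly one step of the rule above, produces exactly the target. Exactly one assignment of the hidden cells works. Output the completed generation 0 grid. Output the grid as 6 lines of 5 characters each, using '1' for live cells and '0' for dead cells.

Hidden generation-0 cells (in order): (1,0), (2,3), (4,1), (5,1).
A hidden cell only influences target cells in its own 3x3 neighborhood. Try each of the 2^4 = 16 assignments, step the completed generation 0 forward once under B3/S23, and compare with the target:
  (1,0)=0 (2,3)=0 (4,1)=0 (5,1)=0 -> step gives (0,1)='0' but target has '1' -> reject
  (1,0)=0 (2,3)=0 (4,1)=0 (5,1)=1 -> step gives (0,1)='0' but target has '1' -> reject
  (1,0)=0 (2,3)=0 (4,1)=1 (5,1)=0 -> step gives (0,1)='0' but target has '1' -> reject
  (1,0)=0 (2,3)=0 (4,1)=1 (5,1)=1 -> step gives (0,1)='0' but target has '1' -> reject
  (1,0)=0 (2,3)=1 (4,1)=0 (5,1)=0 -> step gives (0,1)='0' but target has '1' -> reject
  (1,0)=0 (2,3)=1 (4,1)=0 (5,1)=1 -> step gives (0,1)='0' but target has '1' -> reject
  (1,0)=0 (2,3)=1 (4,1)=1 (5,1)=0 -> step gives (0,1)='0' but target has '1' -> reject
  (1,0)=0 (2,3)=1 (4,1)=1 (5,1)=1 -> step gives (0,1)='0' but target has '1' -> reject
  (1,0)=1 (2,3)=0 (4,1)=0 (5,1)=0 -> step gives (4,0)='0' but target has '1' -> reject
  (1,0)=1 (2,3)=0 (4,1)=0 (5,1)=1 -> step reproduces the target at every cell -> ACCEPT
  (1,0)=1 (2,3)=0 (4,1)=1 (5,1)=0 -> step gives (3,0)='1' but target has '0' -> reject
  (1,0)=1 (2,3)=0 (4,1)=1 (5,1)=1 -> step gives (3,0)='1' but target has '0' -> reject
  (1,0)=1 (2,3)=1 (4,1)=0 (5,1)=0 -> step gives (1,2)='1' but target has '0' -> reject
  (1,0)=1 (2,3)=1 (4,1)=0 (5,1)=1 -> step gives (1,2)='1' but target has '0' -> reject
  (1,0)=1 (2,3)=1 (4,1)=1 (5,1)=0 -> step gives (1,2)='1' but target has '0' -> reject
  (1,0)=1 (2,3)=1 (4,1)=1 (5,1)=1 -> step gives (1,2)='1' but target has '0' -> reject
Unique solution: (1,0)=live, (2,3)=dead, (4,1)=dead, (5,1)=live.
Check: live-neighbor counts of every cell in the completed generation 0:
13120
03120
23210
21211
24533
22332
Applying B3/S23 to generation 0 with these counts gives:
01000
01000
01000
00000
10011
01111
which matches the target exactly.

Answer: 00100
10100
00000
01000
10010
01111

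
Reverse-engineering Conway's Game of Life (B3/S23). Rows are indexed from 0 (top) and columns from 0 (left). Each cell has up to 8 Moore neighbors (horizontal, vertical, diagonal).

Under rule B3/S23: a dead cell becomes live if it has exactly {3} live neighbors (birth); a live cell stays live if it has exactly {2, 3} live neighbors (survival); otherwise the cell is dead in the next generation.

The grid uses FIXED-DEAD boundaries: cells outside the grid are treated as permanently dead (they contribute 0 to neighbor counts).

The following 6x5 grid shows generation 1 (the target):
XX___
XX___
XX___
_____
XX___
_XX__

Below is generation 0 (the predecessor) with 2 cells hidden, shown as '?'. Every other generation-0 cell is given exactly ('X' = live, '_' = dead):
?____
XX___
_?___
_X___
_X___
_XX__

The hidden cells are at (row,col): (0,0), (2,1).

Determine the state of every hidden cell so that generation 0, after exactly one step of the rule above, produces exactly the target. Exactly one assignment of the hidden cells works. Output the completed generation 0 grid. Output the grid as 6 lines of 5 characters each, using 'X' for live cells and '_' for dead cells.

Answer: X____
XX___
_____
_X___
_X___
_XX__

Derivation:
Hidden generation-0 cells (in order): (0,0), (2,1).
A hidden cell only influences target cells in its own 3x3 neighborhood. Try each of the 2^2 = 4 assignments, step the completed generation 0 forward once under B3/S23, and compare with the target:
  (0,0)=_ (2,1)=_ -> step gives (0,0)='_' but target has 'X' -> reject
  (0,0)=_ (2,1)=X -> step gives (0,0)='_' but target has 'X' -> reject
  (0,0)=X (2,1)=_ -> step reproduces the target at every cell -> ACCEPT
  (0,0)=X (2,1)=X -> step gives (2,0)='_' but target has 'X' -> reject
Unique solution: (0,0)=live, (2,1)=dead.
Check: live-neighbor counts of every cell in the completed generation 0:
23100
22100
33200
21200
33410
22210
Applying B3/S23 to generation 0 with these counts gives:
XX___
XX___
XX___
_____
XX___
_XX__
which matches the target exactly.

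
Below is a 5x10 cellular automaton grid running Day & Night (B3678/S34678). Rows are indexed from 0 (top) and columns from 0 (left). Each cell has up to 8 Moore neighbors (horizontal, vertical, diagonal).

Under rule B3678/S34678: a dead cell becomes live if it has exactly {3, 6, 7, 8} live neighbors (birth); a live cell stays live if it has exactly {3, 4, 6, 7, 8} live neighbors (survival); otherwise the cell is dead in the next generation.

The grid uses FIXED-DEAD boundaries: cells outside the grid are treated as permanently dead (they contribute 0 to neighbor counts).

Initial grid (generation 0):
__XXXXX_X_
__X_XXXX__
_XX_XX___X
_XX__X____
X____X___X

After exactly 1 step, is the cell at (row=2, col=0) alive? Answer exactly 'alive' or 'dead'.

Simulating step by step:
Generation 0 (given above): 22 live cells
Generation 1: 19 live cells
___XX_X___
__XXXX_XX_
_XX_X_____
XXXX_XX___
_X________

Cell (2,0) at generation 1: 0 -> dead

Answer: dead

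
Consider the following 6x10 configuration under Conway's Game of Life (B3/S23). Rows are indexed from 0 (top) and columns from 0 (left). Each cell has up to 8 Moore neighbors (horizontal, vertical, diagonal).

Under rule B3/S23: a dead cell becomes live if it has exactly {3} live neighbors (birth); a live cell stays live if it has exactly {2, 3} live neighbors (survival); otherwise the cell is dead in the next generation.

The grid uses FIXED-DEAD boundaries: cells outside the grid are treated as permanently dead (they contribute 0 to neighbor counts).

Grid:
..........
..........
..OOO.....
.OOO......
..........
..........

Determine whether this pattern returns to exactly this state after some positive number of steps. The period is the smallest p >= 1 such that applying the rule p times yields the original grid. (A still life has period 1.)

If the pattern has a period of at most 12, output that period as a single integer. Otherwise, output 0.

Simulating and comparing each generation to the original:
Gen 0 (original, given above): 6 live cells
Gen 1: 6 live cells, differs from original
Gen 2: 6 live cells, MATCHES original -> period = 2

Answer: 2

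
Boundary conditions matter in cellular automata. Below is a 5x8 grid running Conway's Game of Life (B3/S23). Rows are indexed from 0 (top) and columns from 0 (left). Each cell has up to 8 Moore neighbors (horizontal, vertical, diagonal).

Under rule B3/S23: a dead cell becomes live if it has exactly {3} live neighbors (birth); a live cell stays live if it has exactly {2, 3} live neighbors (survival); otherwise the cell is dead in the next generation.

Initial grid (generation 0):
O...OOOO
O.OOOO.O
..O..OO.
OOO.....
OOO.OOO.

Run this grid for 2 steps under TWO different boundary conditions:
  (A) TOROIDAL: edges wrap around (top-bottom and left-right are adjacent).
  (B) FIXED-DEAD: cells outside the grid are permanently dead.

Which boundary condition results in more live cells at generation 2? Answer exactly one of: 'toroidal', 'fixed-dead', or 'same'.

Answer: fixed-dead

Derivation:
Under TOROIDAL boundary, generation 2:
.O.O....
........
.O...O.O
...OO...
...O....
Population = 8

Under FIXED-DEAD boundary, generation 2:
........
.O.....O
.O...OO.
O..OO.O.
.O.OO...
Population = 12

Comparison: toroidal=8, fixed-dead=12 -> fixed-dead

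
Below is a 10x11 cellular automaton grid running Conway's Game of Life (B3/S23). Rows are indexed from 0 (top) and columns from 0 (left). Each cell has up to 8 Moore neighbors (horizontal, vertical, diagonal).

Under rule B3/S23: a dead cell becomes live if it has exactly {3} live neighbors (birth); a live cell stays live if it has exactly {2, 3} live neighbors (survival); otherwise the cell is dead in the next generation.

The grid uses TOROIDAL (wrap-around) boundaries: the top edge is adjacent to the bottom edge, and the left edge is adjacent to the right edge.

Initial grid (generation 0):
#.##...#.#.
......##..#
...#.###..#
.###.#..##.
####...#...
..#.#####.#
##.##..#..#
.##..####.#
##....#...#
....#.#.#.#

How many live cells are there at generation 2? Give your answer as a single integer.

Answer: 32

Derivation:
Simulating step by step:
Generation 0 (given above): 52 live cells
Generation 1: 39 live cells
#..#.#...#.
#.####...##
#..#.#....#
.....#..###
#.........#
.....#..###
..........#
...###..#..
.##.....#.#
..##.##.#..
Generation 2: 32 live cells
#.......##.
..#..##..#.
.###.##.#..
....#......
#..........
...........
.....#..#.#
#.###......
.#....#.#..
#..#.####.#
Population at generation 2: 32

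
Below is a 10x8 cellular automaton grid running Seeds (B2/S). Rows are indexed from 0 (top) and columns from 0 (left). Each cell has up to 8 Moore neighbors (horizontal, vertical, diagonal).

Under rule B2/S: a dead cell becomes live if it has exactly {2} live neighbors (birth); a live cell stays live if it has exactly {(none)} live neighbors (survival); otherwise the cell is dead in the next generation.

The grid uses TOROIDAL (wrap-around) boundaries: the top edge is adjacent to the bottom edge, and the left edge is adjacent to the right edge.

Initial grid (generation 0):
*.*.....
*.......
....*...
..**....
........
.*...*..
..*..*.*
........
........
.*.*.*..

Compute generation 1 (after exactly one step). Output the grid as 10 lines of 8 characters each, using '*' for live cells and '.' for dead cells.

Simulating step by step:
Generation 0 (given above): 14 live cells
Generation 1: 22 live cells
(generation 1 grid is the final answer)

Answer: ...**..*
...*...*
.**.....
....*...
.*.**...
*.*.*...
**..*...
......*.
..*.*...
*...*...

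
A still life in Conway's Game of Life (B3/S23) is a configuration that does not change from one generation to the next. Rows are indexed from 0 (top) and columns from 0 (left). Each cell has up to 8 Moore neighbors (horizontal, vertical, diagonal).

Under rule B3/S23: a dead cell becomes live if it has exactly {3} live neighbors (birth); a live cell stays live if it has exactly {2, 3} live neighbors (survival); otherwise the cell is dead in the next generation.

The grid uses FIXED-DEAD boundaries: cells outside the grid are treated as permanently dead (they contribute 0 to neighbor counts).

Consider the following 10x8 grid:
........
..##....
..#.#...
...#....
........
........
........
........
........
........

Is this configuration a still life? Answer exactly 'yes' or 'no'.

Answer: yes

Derivation:
Compute generation 1 and compare to generation 0 (given above):
Generation 1:
........
..##....
..#.#...
...#....
........
........
........
........
........
........
The grids are IDENTICAL -> still life.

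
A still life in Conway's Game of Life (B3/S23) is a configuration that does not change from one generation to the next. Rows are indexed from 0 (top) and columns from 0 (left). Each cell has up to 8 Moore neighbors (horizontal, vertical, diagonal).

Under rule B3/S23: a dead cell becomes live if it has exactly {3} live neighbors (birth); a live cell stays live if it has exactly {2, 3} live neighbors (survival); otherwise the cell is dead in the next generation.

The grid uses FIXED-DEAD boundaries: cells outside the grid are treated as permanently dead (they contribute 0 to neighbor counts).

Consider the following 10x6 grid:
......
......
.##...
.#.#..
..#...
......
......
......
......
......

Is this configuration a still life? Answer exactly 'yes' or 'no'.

Compute generation 1 and compare to generation 0 (given above):
Generation 1:
......
......
.##...
.#.#..
..#...
......
......
......
......
......
The grids are IDENTICAL -> still life.

Answer: yes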